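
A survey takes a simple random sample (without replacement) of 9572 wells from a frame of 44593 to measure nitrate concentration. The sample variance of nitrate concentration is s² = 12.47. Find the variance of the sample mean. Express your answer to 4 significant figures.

Under SRS without replacement, Var(ȳ) = (1 − f)·s²/n with f = n/N = 9572/44593 = 0.21465252.
Var(ȳ) = (1 − 0.21465252)·12.47/9572 = 0.78534748·0.001302758 = 0.0010231177.

0.001023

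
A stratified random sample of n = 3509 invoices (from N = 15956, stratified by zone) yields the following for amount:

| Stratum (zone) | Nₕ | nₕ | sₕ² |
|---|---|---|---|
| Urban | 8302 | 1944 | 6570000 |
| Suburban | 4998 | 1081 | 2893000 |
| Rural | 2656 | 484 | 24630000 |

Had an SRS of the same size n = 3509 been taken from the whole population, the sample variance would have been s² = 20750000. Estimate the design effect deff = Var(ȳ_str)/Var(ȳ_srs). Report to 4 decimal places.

0.4465

Var(ȳ_str) = Σ Wₕ²(1−fₕ)sₕ²/nₕ with Wₕ = Nₕ/15956:
  Urban: (8302/15956)²·(1−1944/8302)·6570000/1944 = 700.6874
  Suburban: (4998/15956)²·(1−1081/4998)·2893000/1081 = 205.79011
  Rural: (2656/15956)²·(1−484/2656)·24630000/484 = 1153.0785
  → Var(ȳ_str) = 2059.556.
Var(ȳ_srs) = (1 − 3509/15956)·20750000/3509 = 4612.9144.
deff = 2059.556 / 4612.9144 = 0.4465.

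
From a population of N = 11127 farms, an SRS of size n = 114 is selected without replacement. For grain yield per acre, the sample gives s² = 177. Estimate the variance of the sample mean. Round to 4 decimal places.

Under SRS without replacement, Var(ȳ) = (1 − f)·s²/n with f = n/N = 114/11127 = 0.01024535.
Var(ȳ) = (1 − 0.01024535)·177/114 = 0.98975465·1.5526316 = 1.5367243.

1.5367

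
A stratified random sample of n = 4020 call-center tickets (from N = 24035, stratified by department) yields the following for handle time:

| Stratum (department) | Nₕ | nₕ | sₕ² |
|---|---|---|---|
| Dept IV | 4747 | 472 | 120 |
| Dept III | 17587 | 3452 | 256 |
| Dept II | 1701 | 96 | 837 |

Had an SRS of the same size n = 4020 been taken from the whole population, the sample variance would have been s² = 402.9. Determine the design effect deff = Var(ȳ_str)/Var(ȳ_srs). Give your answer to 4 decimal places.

Var(ȳ_str) = Σ Wₕ²(1−fₕ)sₕ²/nₕ with Wₕ = Nₕ/24035:
  Dept IV: (4747/24035)²·(1−472/4747)·120/472 = 0.0089311286
  Dept III: (17587/24035)²·(1−3452/17587)·256/3452 = 0.031913064
  Dept II: (1701/24035)²·(1−96/1701)·837/96 = 0.041204564
  → Var(ȳ_str) = 0.082048757.
Var(ȳ_srs) = (1 − 4020/24035)·402.9/4020 = 0.083460827.
deff = 0.082048757 / 0.083460827 = 0.9831.

0.9831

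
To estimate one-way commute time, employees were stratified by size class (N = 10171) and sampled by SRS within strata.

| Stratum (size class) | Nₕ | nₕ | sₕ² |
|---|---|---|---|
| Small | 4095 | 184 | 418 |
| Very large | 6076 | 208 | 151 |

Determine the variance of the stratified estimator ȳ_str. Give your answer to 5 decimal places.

Var(ȳ_str) = Σₕ Wₕ²(1 − fₕ)sₕ²/nₕ with Wₕ = Nₕ/N, N = 10171.
Small: Wₕ = 0.40261528; term = 0.40261528²·(1 − 0.04493284)·418/184 = 0.35170041.
Very large: Wₕ = 0.59738472; term = 0.59738472²·(1 − 0.03423305)·151/208 = 0.25020396.
Sum = 0.60190437.

0.60190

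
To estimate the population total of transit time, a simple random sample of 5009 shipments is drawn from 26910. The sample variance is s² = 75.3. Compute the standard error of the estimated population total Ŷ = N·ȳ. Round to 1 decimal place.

2976.5

Var(Ŷ) = N²·Var(ȳ) = N²·(1 − n/N)·s²/n.
f = 5009/26910 = 0.18613898; Var(ȳ) = 0.81386102·75.3/5009 = 0.012234724.
Var(Ŷ) = 26910² · 0.012234724 = 8.8597521 × 10^6.
SE(Ŷ) = √(8.8597521 × 10^6) = 2976.5.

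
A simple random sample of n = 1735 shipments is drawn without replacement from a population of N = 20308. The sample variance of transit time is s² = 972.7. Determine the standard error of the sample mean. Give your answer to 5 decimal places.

Under SRS without replacement, Var(ȳ) = (1 − f)·s²/n with f = n/N = 1735/20308 = 0.08543431.
Var(ȳ) = (1 − 0.08543431)·972.7/1735 = 0.91456569·0.56063401 = 0.51273663.
SE(ȳ) = √(0.51273663) = 0.71606.

0.71606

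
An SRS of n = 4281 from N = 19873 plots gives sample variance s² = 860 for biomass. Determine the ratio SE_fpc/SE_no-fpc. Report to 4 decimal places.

0.8858

f = n/N = 4281/19873 = 0.21541790.
SE_no-fpc = √(s²/n) = 0.44820491; SE_fpc = √((1−f)s²/n) = 0.39700485.
Ratio = √(1−f) = 0.88576639.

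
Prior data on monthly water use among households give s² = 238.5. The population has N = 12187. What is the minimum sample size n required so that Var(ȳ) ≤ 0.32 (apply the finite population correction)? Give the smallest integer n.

Without fpc, n₀ = s²/D = 238.5/0.32 = 745.3125.
With fpc, (1 − n/N)·s²/n ≤ D requires n ≥ n₀/(1 + n₀/N) = 745.3125/(1 + 745.3125/12187) = 702.3588.
Rounding up, n = 703.

703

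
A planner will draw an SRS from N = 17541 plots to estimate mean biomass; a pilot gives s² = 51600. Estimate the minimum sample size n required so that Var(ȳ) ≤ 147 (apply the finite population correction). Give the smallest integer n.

345

Without fpc, n₀ = s²/D = 51600/147 = 351.0204.
With fpc, (1 − n/N)·s²/n ≤ D requires n ≥ n₀/(1 + n₀/N) = 351.0204/(1 + 351.0204/17541) = 344.1338.
Rounding up, n = 345.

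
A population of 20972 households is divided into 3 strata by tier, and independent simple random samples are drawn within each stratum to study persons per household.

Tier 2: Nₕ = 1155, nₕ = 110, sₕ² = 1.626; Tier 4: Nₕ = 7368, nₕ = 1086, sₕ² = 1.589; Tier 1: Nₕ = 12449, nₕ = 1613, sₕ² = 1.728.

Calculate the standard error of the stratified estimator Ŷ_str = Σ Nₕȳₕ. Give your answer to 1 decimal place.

479.7

Var(Ŷ_str) = Σₕ Nₕ²(1 − fₕ)sₕ²/nₕ.
Tier 2: 1155²·(1 − 110/1155)·1.626/110 = 17841.285.
Tier 4: 7368²·(1 − 1086/7368)·1.589/1086 = 67723.847.
Tier 1: 12449²·(1 − 1613/12449)·1.728/1613 = 144514.97.
Sum = 230080.1.
SE = √(230080.1) = 479.7.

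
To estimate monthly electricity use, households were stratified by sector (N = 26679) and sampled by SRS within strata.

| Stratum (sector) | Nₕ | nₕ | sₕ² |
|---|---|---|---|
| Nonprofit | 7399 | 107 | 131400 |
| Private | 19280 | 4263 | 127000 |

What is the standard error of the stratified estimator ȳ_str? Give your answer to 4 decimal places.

Var(ȳ_str) = Σₕ Wₕ²(1 − fₕ)sₕ²/nₕ with Wₕ = Nₕ/N, N = 26679.
Nonprofit: Wₕ = 0.27733423; term = 0.27733423²·(1 − 0.01446141)·131400/107 = 93.087674.
Private: Wₕ = 0.72266577; term = 0.72266577²·(1 − 0.22110996)·127000/4263 = 12.118239.
Sum = 105.20591.
SE = √(105.20591) = 10.2570.

10.2570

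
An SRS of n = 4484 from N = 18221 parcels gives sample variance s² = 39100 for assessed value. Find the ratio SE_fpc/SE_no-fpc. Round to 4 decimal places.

f = n/N = 4484/18221 = 0.24608968.
SE_no-fpc = √(s²/n) = 2.9529465; SE_fpc = √((1−f)s²/n) = 2.5639847.
Ratio = √(1−f) = 0.86828009.

0.8683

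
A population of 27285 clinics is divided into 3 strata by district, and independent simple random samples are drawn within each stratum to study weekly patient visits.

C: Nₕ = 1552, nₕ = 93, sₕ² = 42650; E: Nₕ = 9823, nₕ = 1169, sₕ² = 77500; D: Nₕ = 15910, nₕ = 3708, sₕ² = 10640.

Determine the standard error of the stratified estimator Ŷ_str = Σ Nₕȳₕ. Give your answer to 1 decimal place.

Var(Ŷ_str) = Σₕ Nₕ²(1 − fₕ)sₕ²/nₕ.
C: 1552²·(1 − 93/1552)·42650/93 = 1.038444 × 10^9.
E: 9823²·(1 − 1169/9823)·77500/1169 = 5.6357047 × 10^9.
D: 15910²·(1 − 3708/15910)·10640/3708 = 5.5706145 × 10^8.
Sum = 7.2312102 × 10^9.
SE = √(7.2312102 × 10^9) = 85036.5.

85036.5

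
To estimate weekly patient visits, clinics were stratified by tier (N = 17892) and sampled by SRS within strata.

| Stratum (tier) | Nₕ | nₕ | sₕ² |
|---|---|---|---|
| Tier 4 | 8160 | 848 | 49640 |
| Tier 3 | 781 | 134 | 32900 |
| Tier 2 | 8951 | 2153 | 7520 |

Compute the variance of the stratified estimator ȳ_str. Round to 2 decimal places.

Var(ȳ_str) = Σₕ Wₕ²(1 − fₕ)sₕ²/nₕ with Wₕ = Nₕ/N, N = 17892.
Tier 4: Wₕ = 0.45606975; term = 0.45606975²·(1 − 0.10392157)·49640/848 = 10.910496.
Tier 3: Wₕ = 0.04365079; term = 0.04365079²·(1 − 0.17157490)·32900/134 = 0.3875508.
Tier 2: Wₕ = 0.50027945; term = 0.50027945²·(1 − 0.24053178)·7520/2153 = 0.6639093.
Sum = 11.961956.

11.96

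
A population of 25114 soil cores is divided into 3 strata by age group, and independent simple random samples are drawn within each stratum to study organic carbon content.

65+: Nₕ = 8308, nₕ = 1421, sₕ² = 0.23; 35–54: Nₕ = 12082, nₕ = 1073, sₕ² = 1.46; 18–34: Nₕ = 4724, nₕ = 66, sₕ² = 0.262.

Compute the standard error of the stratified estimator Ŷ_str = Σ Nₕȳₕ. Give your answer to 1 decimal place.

526.9

Var(Ŷ_str) = Σₕ Nₕ²(1 − fₕ)sₕ²/nₕ.
65+: 8308²·(1 − 1421/8308)·0.23/1421 = 9261.0521.
35–54: 12082²·(1 − 1073/12082)·1.46/1073 = 180983.86.
18–34: 4724²·(1 − 66/4724)·0.262/66 = 87350.768.
Sum = 277595.68.
SE = √(277595.68) = 526.9.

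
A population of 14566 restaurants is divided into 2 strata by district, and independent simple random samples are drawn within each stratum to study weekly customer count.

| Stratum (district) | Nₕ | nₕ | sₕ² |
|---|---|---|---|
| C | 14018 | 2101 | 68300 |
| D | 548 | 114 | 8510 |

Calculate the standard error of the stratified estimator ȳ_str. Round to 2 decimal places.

5.07

Var(ȳ_str) = Σₕ Wₕ²(1 − fₕ)sₕ²/nₕ with Wₕ = Nₕ/N, N = 14566.
C: Wₕ = 0.96237814; term = 0.96237814²·(1 − 0.14987873)·68300/2101 = 25.595701.
D: Wₕ = 0.03762186; term = 0.03762186²·(1 − 0.20802920)·8510/114 = 0.083678596.
Sum = 25.67938.
SE = √(25.67938) = 5.07.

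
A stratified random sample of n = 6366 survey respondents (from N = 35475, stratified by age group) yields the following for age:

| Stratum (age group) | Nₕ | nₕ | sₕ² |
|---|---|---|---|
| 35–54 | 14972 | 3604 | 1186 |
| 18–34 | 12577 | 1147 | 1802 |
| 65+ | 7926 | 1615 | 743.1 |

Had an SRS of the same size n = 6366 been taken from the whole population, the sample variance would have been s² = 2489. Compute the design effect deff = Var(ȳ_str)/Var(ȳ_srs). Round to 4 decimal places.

Var(ȳ_str) = Σ Wₕ²(1−fₕ)sₕ²/nₕ with Wₕ = Nₕ/35475:
  35–54: (14972/35475)²·(1−3604/14972)·1186/3604 = 0.044506043
  18–34: (12577/35475)²·(1−1147/12577)·1802/1147 = 0.1794609
  65+: (7926/35475)²·(1−1615/7926)·743.1/1615 = 0.018288672
  → Var(ȳ_str) = 0.24225562.
Var(ȳ_srs) = (1 − 6366/35475)·2489/6366 = 0.32082126.
deff = 0.24225562 / 0.32082126 = 0.7551.

0.7551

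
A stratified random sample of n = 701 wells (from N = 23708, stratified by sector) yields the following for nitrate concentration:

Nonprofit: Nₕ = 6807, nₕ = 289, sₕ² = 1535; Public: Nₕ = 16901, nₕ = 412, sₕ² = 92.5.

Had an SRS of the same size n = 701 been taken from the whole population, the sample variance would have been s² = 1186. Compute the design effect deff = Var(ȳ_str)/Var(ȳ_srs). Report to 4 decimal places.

Var(ȳ_str) = Σ Wₕ²(1−fₕ)sₕ²/nₕ with Wₕ = Nₕ/23708:
  Nonprofit: (6807/23708)²·(1−289/6807)·1535/289 = 0.41926712
  Public: (16901/23708)²·(1−412/16901)·92.5/412 = 0.11131698
  → Var(ȳ_str) = 0.5305841.
Var(ȳ_srs) = (1 − 701/23708)·1186/701 = 1.6418435.
deff = 0.5305841 / 1.6418435 = 0.3232.

0.3232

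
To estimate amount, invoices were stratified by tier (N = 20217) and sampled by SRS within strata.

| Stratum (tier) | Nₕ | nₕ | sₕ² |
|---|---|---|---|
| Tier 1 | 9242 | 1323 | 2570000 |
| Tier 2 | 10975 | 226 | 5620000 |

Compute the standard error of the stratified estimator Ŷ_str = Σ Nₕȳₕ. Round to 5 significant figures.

1.7538 × 10^6

Var(Ŷ_str) = Σₕ Nₕ²(1 − fₕ)sₕ²/nₕ.
Tier 1: 9242²·(1 − 1323/9242)·2570000/1323 = 1.4217053 × 10^11.
Tier 2: 10975²·(1 − 226/10975)·5620000/226 = 2.9335971 × 10^12.
Sum = 3.0757676 × 10^12.
SE = √(3.0757676 × 10^12) = 1.7538 × 10^6.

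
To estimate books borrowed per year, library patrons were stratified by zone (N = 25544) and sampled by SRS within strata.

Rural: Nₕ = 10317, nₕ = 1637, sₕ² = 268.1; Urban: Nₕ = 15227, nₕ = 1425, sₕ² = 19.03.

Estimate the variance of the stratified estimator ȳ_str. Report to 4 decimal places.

0.0268

Var(ȳ_str) = Σₕ Wₕ²(1 − fₕ)sₕ²/nₕ with Wₕ = Nₕ/N, N = 25544.
Rural: Wₕ = 0.40389132; term = 0.40389132²·(1 − 0.15867016)·268.1/1637 = 0.022477266.
Urban: Wₕ = 0.59610868; term = 0.59610868²·(1 − 0.09358377)·19.03/1425 = 0.0043013272.
Sum = 0.026778593.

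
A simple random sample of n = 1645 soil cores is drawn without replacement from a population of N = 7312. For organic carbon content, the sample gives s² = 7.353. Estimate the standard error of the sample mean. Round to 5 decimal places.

0.05886

Under SRS without replacement, Var(ȳ) = (1 − f)·s²/n with f = n/N = 1645/7312 = 0.22497265.
Var(ȳ) = (1 − 0.22497265)·7.353/1645 = 0.77502735·0.0044699088 = 0.0034643016.
SE(ȳ) = √(0.0034643016) = 0.05886.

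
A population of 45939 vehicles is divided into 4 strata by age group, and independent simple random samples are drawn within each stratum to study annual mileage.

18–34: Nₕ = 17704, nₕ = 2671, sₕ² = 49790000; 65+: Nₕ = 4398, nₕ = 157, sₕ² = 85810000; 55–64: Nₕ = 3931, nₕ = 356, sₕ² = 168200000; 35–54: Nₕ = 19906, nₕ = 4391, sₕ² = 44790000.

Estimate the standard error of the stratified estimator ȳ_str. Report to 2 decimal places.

108.72

Var(ȳ_str) = Σₕ Wₕ²(1 − fₕ)sₕ²/nₕ with Wₕ = Nₕ/N, N = 45939.
18–34: Wₕ = 0.38538061; term = 0.38538061²·(1 − 0.15086986)·49790000/2671 = 2350.8354.
65+: Wₕ = 0.09573565; term = 0.09573565²·(1 − 0.03569804)·85810000/157 = 4830.5733.
55–64: Wₕ = 0.08556999; term = 0.08556999²·(1 − 0.09056220)·168200000/356 = 3146.2412.
35–54: Wₕ = 0.43331374; term = 0.43331374²·(1 − 0.22058676)·44790000/4391 = 1492.7612.
Sum = 11820.411.
SE = √(11820.411) = 108.72.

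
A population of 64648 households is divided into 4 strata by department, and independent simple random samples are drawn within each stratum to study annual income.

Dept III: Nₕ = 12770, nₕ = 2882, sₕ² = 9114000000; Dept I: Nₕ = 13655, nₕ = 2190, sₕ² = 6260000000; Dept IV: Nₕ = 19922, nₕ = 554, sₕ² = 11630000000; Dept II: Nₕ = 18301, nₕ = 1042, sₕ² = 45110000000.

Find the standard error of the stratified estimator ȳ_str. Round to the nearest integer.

2326

Var(ȳ_str) = Σₕ Wₕ²(1 − fₕ)sₕ²/nₕ with Wₕ = Nₕ/N, N = 64648.
Dept III: Wₕ = 0.19753125; term = 0.19753125²·(1 − 0.22568520)·9114000000/2882 = 95544.175.
Dept I: Wₕ = 0.21122076; term = 0.21122076²·(1 − 0.16038081)·6260000000/2190 = 107074.44.
Dept IV: Wₕ = 0.30816112; term = 0.30816112²·(1 − 0.02780845)·11630000000/554 = 1.9381058 × 10^6.
Dept II: Wₕ = 0.28308687; term = 0.28308687²·(1 − 0.05693678)·45110000000/1042 = 3.2717896 × 10^6.
Sum = 5.412514 × 10^6.
SE = √(5.412514 × 10^6) = 2326.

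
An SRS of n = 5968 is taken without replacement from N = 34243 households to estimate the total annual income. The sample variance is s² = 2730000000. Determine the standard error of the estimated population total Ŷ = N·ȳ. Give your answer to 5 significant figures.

Var(Ŷ) = N²·Var(ȳ) = N²·(1 − n/N)·s²/n.
f = 5968/34243 = 0.17428380; Var(ȳ) = 0.82571620·2730000000/5968 = 377715.36.
Var(Ŷ) = 34243² · 377715.36 = 4.4290263 × 10^14.
SE(Ŷ) = √(4.4290263 × 10^14) = 2.1045 × 10^7.

2.1045 × 10^7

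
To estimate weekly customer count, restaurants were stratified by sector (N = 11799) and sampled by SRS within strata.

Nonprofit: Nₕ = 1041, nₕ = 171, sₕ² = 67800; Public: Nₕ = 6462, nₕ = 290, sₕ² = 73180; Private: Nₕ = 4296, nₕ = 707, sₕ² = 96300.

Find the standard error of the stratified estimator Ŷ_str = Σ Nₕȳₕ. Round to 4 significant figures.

111900

Var(Ŷ_str) = Σₕ Nₕ²(1 − fₕ)sₕ²/nₕ.
Nonprofit: 1041²·(1 − 171/1041)·67800/171 = 3.5909021 × 10^8.
Public: 6462²·(1 − 290/6462)·73180/290 = 1.0064386 × 10^10.
Private: 4296²·(1 − 707/4296)·96300/707 = 2.1001224 × 10^9.
Sum = 1.2523599 × 10^10.
SE = √(1.2523599 × 10^10) = 111900.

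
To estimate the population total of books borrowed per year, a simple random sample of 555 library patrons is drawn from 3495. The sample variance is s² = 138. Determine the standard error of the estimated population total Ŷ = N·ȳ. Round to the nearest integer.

Var(Ŷ) = N²·Var(ȳ) = N²·(1 − n/N)·s²/n.
f = 555/3495 = 0.15879828; Var(ȳ) = 0.84120172·138/555 = 0.20916367.
Var(Ŷ) = 3495² · 0.20916367 = 2.5549395 × 10^6.
SE(Ŷ) = √(2.5549395 × 10^6) = 1598.

1598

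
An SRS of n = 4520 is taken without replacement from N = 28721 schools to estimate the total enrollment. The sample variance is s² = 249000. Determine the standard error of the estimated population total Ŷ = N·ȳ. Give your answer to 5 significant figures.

Var(Ŷ) = N²·Var(ȳ) = N²·(1 − n/N)·s²/n.
f = 4520/28721 = 0.15737614; Var(ȳ) = 0.84262386·249000/4520 = 46.418881.
Var(Ŷ) = 28721² · 46.418881 = 3.8290742 × 10^10.
SE(Ŷ) = √(3.8290742 × 10^10) = 195680.

195680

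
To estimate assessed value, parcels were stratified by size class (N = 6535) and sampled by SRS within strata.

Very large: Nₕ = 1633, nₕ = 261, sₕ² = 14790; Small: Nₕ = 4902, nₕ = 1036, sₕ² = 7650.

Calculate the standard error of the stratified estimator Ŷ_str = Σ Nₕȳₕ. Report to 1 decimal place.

Var(Ŷ_str) = Σₕ Nₕ²(1 − fₕ)sₕ²/nₕ.
Very large: 1633²·(1 − 261/1633)·14790/261 = 1.2696031 × 10^8.
Small: 4902²·(1 − 1036/4902)·7650/1036 = 1.3993838 × 10^8.
Sum = 2.6689869 × 10^8.
SE = √(2.6689869 × 10^8) = 16337.0.

16337.0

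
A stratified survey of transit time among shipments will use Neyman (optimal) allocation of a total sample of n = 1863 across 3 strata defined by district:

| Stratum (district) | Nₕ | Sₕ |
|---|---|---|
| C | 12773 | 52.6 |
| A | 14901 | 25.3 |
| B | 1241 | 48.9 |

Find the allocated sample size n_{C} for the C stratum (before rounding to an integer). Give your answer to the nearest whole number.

1128

Neyman allocation: nₕ = n·NₕSₕ / Σⱼ NⱼSⱼ.
Σ NⱼSⱼ = 12773·52.6 + 14901·25.3 + 1241·48.9 = 1.10954 × 10^6.
n_{C} = 1863·12773·52.6 / (1.10954 × 10^6) = 1128.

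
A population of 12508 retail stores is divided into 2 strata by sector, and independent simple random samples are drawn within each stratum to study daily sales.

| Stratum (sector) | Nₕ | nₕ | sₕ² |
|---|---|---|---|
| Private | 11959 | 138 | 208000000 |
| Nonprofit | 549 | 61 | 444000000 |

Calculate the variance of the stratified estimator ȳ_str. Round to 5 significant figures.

1.3744 × 10^6

Var(ȳ_str) = Σₕ Wₕ²(1 − fₕ)sₕ²/nₕ with Wₕ = Nₕ/N, N = 12508.
Private: Wₕ = 0.95610809; term = 0.95610809²·(1 − 0.01153943)·208000000/138 = 1.3619388 × 10^6.
Nonprofit: Wₕ = 0.04389191; term = 0.04389191²·(1 − 0.11111111)·444000000/61 = 12464.348.
Sum = 1.3744031 × 10^6.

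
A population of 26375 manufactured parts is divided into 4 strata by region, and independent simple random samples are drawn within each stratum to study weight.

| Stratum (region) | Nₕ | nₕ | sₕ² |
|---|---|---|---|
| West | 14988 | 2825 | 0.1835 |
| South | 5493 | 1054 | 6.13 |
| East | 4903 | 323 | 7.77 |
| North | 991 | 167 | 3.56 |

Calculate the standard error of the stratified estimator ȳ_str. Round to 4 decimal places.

0.0320

Var(ȳ_str) = Σₕ Wₕ²(1 − fₕ)sₕ²/nₕ with Wₕ = Nₕ/N, N = 26375.
West: Wₕ = 0.56826540; term = 0.56826540²·(1 − 0.18848412)·0.1835/2825 = 1.7022254 × 10^-5.
South: Wₕ = 0.20826540; term = 0.20826540²·(1 − 0.19188058)·6.13/1054 = 2.038589 × 10^-4.
East: Wₕ = 0.18589573; term = 0.18589573²·(1 − 0.06587803)·7.77/323 = 7.7653481 × 10^-4.
North: Wₕ = 0.03757346; term = 0.03757346²·(1 − 0.16851665)·3.56/167 = 2.5023581 × 10^-5.
Sum = 0.0010224395.
SE = √(0.0010224395) = 0.0320.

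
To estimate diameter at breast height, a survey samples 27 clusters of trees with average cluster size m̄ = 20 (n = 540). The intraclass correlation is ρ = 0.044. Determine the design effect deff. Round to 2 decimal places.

deff = 1 + (20 − 1)·0.044 = 1 + 0.836 = 1.836.

1.84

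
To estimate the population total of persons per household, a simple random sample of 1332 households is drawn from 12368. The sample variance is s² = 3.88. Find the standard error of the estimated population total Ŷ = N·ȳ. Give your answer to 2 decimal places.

Var(Ŷ) = N²·Var(ȳ) = N²·(1 − n/N)·s²/n.
f = 1332/12368 = 0.10769728; Var(ȳ) = 0.89230272·3.88/1332 = 0.0025992001.
Var(Ŷ) = 12368² · 0.0025992001 = 397592.94.
SE(Ŷ) = √(397592.94) = 630.55.

630.55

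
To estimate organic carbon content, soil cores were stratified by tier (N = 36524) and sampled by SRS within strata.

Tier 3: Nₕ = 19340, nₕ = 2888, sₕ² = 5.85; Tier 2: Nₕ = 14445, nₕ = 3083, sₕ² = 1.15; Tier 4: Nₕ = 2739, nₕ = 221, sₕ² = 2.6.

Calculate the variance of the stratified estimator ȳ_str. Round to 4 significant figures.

5.899 × 10^-4

Var(ȳ_str) = Σₕ Wₕ²(1 − fₕ)sₕ²/nₕ with Wₕ = Nₕ/N, N = 36524.
Tier 3: Wₕ = 0.52951484; term = 0.52951484²·(1 − 0.14932782)·5.85/2888 = 4.8314466 × 10^-4.
Tier 2: Wₕ = 0.39549337; term = 0.39549337²·(1 − 0.21343025)·1.15/3083 = 4.5892316 × 10^-5.
Tier 4: Wₕ = 0.07499179; term = 0.07499179²·(1 − 0.08068638)·2.6/221 = 6.0823606 × 10^-5.
Sum = 5.8986058 × 10^-4.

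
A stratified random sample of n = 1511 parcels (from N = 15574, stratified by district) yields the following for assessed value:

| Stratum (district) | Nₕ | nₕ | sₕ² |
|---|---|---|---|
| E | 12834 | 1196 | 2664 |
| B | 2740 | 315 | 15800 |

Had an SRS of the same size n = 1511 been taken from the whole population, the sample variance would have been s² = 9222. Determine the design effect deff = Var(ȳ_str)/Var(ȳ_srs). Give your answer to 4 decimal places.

Var(ȳ_str) = Σ Wₕ²(1−fₕ)sₕ²/nₕ with Wₕ = Nₕ/15574:
  E: (12834/15574)²·(1−1196/12834)·2664/1196 = 1.3716493
  B: (2740/15574)²·(1−315/2740)·15800/315 = 1.3740689
  → Var(ȳ_str) = 2.7457182.
Var(ȳ_srs) = (1 − 1511/15574)·9222/1511 = 5.5111021.
deff = 2.7457182 / 5.5111021 = 0.4982.

0.4982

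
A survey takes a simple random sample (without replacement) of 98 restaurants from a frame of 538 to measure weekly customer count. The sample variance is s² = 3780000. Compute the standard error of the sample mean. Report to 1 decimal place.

177.6

Under SRS without replacement, Var(ȳ) = (1 − f)·s²/n with f = n/N = 98/538 = 0.18215613.
Var(ȳ) = (1 − 0.18215613)·3780000/98 = 0.81784387·38571.429 = 31545.406.
SE(ȳ) = √(31545.406) = 177.6.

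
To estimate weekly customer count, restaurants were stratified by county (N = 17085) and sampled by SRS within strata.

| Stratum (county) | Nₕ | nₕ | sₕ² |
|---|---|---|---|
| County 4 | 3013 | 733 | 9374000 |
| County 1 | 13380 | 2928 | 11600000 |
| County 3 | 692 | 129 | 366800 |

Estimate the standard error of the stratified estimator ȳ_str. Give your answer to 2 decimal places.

Var(ȳ_str) = Σₕ Wₕ²(1 − fₕ)sₕ²/nₕ with Wₕ = Nₕ/N, N = 17085.
County 4: Wₕ = 0.17635353; term = 0.17635353²·(1 − 0.24327912)·9374000/733 = 300.97123.
County 1: Wₕ = 0.78314311; term = 0.78314311²·(1 − 0.21883408)·11600000/2928 = 1898.071.
County 3: Wₕ = 0.04050337; term = 0.04050337²·(1 − 0.18641618)·366800/129 = 3.795108.
Sum = 2202.8373.
SE = √(2202.8373) = 46.93.

46.93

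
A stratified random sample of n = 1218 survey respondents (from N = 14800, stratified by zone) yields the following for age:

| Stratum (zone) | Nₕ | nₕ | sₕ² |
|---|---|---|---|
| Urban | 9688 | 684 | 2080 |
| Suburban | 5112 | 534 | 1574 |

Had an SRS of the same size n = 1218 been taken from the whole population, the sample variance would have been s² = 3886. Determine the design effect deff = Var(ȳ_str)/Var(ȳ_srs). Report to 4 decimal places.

Var(ȳ_str) = Σ Wₕ²(1−fₕ)sₕ²/nₕ with Wₕ = Nₕ/14800:
  Urban: (9688/14800)²·(1−684/9688)·2080/684 = 1.2110259
  Suburban: (5112/14800)²·(1−534/5112)·1574/534 = 0.31492466
  → Var(ȳ_str) = 1.5259506.
Var(ȳ_srs) = (1 − 1218/14800)·3886/1218 = 2.9279086.
deff = 1.5259506 / 2.9279086 = 0.5212.

0.5212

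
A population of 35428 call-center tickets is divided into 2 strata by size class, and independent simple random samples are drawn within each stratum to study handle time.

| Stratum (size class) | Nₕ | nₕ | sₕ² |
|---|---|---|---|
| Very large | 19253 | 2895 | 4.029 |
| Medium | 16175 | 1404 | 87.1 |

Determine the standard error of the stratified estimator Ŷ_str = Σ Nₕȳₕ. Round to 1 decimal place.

3906.4

Var(Ŷ_str) = Σₕ Nₕ²(1 − fₕ)sₕ²/nₕ.
Very large: 19253²·(1 − 2895/19253)·4.029/2895 = 438305.9.
Medium: 16175²·(1 − 1404/16175)·87.1/1404 = 1.4821946 × 10^7.
Sum = 1.5260252 × 10^7.
SE = √(1.5260252 × 10^7) = 3906.4.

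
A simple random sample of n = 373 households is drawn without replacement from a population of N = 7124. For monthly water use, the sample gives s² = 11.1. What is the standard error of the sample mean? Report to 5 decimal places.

Under SRS without replacement, Var(ȳ) = (1 − f)·s²/n with f = n/N = 373/7124 = 0.05235823.
Var(ȳ) = (1 − 0.05235823)·11.1/373 = 0.94764177·0.029758713 = 0.0282006.
SE(ȳ) = √(0.0282006) = 0.16793.

0.16793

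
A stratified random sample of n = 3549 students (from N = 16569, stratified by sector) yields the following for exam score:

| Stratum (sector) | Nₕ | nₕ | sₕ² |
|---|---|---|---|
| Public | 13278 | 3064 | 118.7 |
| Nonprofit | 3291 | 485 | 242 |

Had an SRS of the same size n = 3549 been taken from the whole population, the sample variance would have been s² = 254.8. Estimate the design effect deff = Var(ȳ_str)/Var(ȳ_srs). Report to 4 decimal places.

0.6367

Var(ȳ_str) = Σ Wₕ²(1−fₕ)sₕ²/nₕ with Wₕ = Nₕ/16569:
  Public: (13278/16569)²·(1−3064/13278)·118.7/3064 = 0.019138059
  Nonprofit: (3291/16569)²·(1−485/3291)·242/485 = 0.016784043
  → Var(ȳ_str) = 0.035922102.
Var(ȳ_srs) = (1 − 3549/16569)·254.8/3549 = 0.056416756.
deff = 0.035922102 / 0.056416756 = 0.6367.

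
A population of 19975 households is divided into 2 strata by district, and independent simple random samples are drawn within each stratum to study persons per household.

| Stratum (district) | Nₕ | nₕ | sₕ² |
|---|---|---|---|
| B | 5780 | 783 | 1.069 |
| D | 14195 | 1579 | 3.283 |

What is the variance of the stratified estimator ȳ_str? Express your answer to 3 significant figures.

0.00103

Var(ȳ_str) = Σₕ Wₕ²(1 − fₕ)sₕ²/nₕ with Wₕ = Nₕ/N, N = 19975.
B: Wₕ = 0.28936170; term = 0.28936170²·(1 − 0.13546713)·1.069/783 = 9.8827897 × 10^-5.
D: Wₕ = 0.71063830; term = 0.71063830²·(1 − 0.11123635)·3.283/1579 = 9.3319468 × 10^-4.
Sum = 0.0010320226.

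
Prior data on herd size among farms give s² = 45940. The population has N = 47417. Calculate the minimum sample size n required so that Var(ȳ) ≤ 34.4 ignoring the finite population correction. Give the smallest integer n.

1336

Without fpc, n₀ = s²/D = 45940/34.4 = 1335.4651.
Rounding up, n = 1336.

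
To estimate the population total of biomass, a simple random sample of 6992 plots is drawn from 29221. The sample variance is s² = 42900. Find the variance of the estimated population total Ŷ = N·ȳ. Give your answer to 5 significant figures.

Var(Ŷ) = N²·Var(ȳ) = N²·(1 − n/N)·s²/n.
f = 6992/29221 = 0.23927997; Var(ȳ) = 0.76072003·42900/6992 = 4.6674613.
Var(Ŷ) = 29221² · 4.6674613 = 3.9853904 × 10^9.

3.9854 × 10^9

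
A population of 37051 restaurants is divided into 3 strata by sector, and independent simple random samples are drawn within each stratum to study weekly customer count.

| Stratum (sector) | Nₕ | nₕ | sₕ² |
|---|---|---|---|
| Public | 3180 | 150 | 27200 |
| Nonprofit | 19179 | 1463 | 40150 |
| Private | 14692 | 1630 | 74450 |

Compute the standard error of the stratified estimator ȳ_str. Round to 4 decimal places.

Var(ȳ_str) = Σₕ Wₕ²(1 − fₕ)sₕ²/nₕ with Wₕ = Nₕ/N, N = 37051.
Public: Wₕ = 0.08582764; term = 0.08582764²·(1 − 0.04716981)·27200/150 = 1.272763.
Nonprofit: Wₕ = 0.51763785; term = 0.51763785²·(1 − 0.07628135)·40150/1463 = 6.7925522.
Private: Wₕ = 0.39653451; term = 0.39653451²·(1 − 0.11094473)·74450/1630 = 6.3851018.
Sum = 14.450417.
SE = √(14.450417) = 3.8014.

3.8014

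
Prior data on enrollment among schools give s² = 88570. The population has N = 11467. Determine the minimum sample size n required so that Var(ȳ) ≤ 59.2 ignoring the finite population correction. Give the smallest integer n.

1497

Without fpc, n₀ = s²/D = 88570/59.2 = 1496.1149.
Rounding up, n = 1497.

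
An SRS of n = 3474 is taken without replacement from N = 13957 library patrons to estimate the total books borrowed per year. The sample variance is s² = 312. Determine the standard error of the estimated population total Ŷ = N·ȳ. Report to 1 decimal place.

Var(Ŷ) = N²·Var(ȳ) = N²·(1 − n/N)·s²/n.
f = 3474/13957 = 0.24890736; Var(ȳ) = 0.75109264·312/3474 = 0.067455643.
Var(Ŷ) = 13957² · 0.067455643 = 1.3140214 × 10^7.
SE(Ŷ) = √(1.3140214 × 10^7) = 3624.9.

3624.9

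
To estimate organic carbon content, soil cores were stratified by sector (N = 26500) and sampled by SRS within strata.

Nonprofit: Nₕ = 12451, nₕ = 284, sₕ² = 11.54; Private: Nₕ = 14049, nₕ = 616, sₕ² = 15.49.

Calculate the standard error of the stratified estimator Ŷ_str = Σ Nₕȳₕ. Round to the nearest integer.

3302

Var(Ŷ_str) = Σₕ Nₕ²(1 − fₕ)sₕ²/nₕ.
Nonprofit: 12451²·(1 − 284/12451)·11.54/284 = 6.1556683 × 10^6.
Private: 14049²·(1 − 616/14049)·15.49/616 = 4.7455782 × 10^6.
Sum = 1.0901247 × 10^7.
SE = √(1.0901247 × 10^7) = 3302.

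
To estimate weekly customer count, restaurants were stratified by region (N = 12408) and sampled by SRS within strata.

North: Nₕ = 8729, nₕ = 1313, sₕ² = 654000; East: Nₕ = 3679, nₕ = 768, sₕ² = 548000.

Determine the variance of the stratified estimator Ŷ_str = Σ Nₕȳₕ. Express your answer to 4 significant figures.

Var(Ŷ_str) = Σₕ Nₕ²(1 − fₕ)sₕ²/nₕ.
North: 8729²·(1 − 1313/8729)·654000/1313 = 3.2243876 × 10^10.
East: 3679²·(1 − 768/3679)·548000/768 = 7.6417237 × 10^9.
Sum = 3.98856 × 10^10.

3.989 × 10^10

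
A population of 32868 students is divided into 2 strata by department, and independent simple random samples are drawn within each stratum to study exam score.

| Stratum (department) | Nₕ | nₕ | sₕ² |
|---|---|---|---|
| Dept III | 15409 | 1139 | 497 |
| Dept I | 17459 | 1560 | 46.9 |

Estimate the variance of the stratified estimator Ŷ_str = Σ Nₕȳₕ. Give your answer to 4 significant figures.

Var(Ŷ_str) = Σₕ Nₕ²(1 − fₕ)sₕ²/nₕ.
Dept III: 15409²·(1 − 1139/15409)·497/1139 = 9.5946932 × 10^7.
Dept I: 17459²·(1 − 1560/17459)·46.9/1560 = 8.3452129 × 10^6.
Sum = 1.0429214 × 10^8.

1.043 × 10^8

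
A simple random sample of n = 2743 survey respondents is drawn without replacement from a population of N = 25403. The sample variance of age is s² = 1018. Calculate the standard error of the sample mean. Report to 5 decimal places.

Under SRS without replacement, Var(ȳ) = (1 − f)·s²/n with f = n/N = 2743/25403 = 0.10797937.
Var(ȳ) = (1 − 0.10797937)·1018/2743 = 0.89202063·0.3711265 = 0.3310525.
SE(ȳ) = √(0.3310525) = 0.57537.

0.57537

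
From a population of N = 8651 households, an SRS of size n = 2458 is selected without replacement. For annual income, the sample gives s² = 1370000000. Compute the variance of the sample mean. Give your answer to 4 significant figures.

399000

Under SRS without replacement, Var(ȳ) = (1 − f)·s²/n with f = n/N = 2458/8651 = 0.28412900.
Var(ȳ) = (1 − 0.28412900)·1370000000/2458 = 0.71587100·557363.71 = 399000.52.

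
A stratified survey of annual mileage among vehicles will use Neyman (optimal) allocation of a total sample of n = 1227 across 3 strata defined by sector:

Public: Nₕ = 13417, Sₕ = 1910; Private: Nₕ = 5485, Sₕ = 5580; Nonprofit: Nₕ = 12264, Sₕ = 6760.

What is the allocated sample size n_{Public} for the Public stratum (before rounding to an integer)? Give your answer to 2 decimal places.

Neyman allocation: nₕ = n·NₕSₕ / Σⱼ NⱼSⱼ.
Σ NⱼSⱼ = 13417·1910 + 5485·5580 + 12264·6760 = 1.3913741 × 10^8.
n_{Public} = 1227·13417·1910 / (1.3913741 × 10^8) = 225.99.

225.99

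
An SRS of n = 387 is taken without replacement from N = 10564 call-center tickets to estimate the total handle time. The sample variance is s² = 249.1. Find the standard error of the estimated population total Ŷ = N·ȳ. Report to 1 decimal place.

Var(Ŷ) = N²·Var(ȳ) = N²·(1 − n/N)·s²/n.
f = 387/10564 = 0.03663385; Var(ȳ) = 0.96336615·249.1/387 = 0.62008917.
Var(Ŷ) = 10564² · 0.62008917 = 6.9200771 × 10^7.
SE(Ŷ) = √(6.9200771 × 10^7) = 8318.7.

8318.7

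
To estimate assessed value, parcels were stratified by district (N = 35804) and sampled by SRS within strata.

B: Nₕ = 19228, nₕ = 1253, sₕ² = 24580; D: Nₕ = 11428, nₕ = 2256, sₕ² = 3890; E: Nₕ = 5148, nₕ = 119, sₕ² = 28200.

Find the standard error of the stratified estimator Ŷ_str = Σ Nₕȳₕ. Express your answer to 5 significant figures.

114440

Var(Ŷ_str) = Σₕ Nₕ²(1 − fₕ)sₕ²/nₕ.
B: 19228²·(1 − 1253/19228)·24580/1253 = 6.7800644 × 10^9.
D: 11428²·(1 − 2256/11428)·3890/2256 = 1.8073605 × 10^8.
E: 5148²·(1 − 119/5148)·28200/119 = 6.1351095 × 10^9.
Sum = 1.309591 × 10^10.
SE = √(1.309591 × 10^10) = 114440.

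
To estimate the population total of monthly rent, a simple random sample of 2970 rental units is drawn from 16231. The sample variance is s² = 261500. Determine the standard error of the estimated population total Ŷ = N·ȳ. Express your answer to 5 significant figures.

137660

Var(Ŷ) = N²·Var(ȳ) = N²·(1 − n/N)·s²/n.
f = 2970/16231 = 0.18298318; Var(ȳ) = 0.81701682·261500/2970 = 71.935993.
Var(Ŷ) = 16231² · 71.935993 = 1.8951204 × 10^10.
SE(Ŷ) = √(1.8951204 × 10^10) = 137660.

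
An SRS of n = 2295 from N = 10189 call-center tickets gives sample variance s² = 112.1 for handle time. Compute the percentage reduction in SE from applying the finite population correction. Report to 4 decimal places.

f = n/N = 2295/10189 = 0.22524291.
SE_no-fpc = √(s²/n) = 0.22100976; SE_fpc = √((1−f)s²/n) = 0.19453343.
Ratio = √(1−f) = 0.88020287. Reduction = 100·(1 − 0.88020287) = 11.9797%.

11.9797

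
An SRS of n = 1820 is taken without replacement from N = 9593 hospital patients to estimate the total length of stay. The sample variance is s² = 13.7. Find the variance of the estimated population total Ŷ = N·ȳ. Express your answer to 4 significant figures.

Var(Ŷ) = N²·Var(ȳ) = N²·(1 − n/N)·s²/n.
f = 1820/9593 = 0.18972167; Var(ȳ) = 0.81027833·13.7/1820 = 0.0060993479.
Var(Ŷ) = 9593² · 0.0060993479 = 561296.45.

561300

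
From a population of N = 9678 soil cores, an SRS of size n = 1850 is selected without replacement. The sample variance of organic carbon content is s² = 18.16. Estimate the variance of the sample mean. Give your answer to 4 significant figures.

Under SRS without replacement, Var(ȳ) = (1 − f)·s²/n with f = n/N = 1850/9678 = 0.19115520.
Var(ȳ) = (1 − 0.19115520)·18.16/1850 = 0.80884480·0.0098162162 = 0.0079397955.

0.007940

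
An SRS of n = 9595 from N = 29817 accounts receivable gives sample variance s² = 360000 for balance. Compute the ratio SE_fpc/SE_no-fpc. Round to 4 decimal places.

0.8235

f = n/N = 9595/29817 = 0.32179629.
SE_no-fpc = √(s²/n) = 6.1253197; SE_fpc = √((1−f)s²/n) = 5.0443922.
Ratio = √(1−f) = 0.82353124.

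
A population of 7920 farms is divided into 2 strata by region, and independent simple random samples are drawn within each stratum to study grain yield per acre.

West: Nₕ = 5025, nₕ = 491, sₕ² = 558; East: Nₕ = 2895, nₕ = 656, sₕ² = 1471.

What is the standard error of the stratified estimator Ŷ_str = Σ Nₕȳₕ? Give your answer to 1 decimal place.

6358.2

Var(Ŷ_str) = Σₕ Nₕ²(1 − fₕ)sₕ²/nₕ.
West: 5025²·(1 − 491/5025)·558/491 = 2.589228 × 10^7.
East: 2895²·(1 − 656/2895)·1471/656 = 1.4534881 × 10^7.
Sum = 4.0427161 × 10^7.
SE = √(4.0427161 × 10^7) = 6358.2.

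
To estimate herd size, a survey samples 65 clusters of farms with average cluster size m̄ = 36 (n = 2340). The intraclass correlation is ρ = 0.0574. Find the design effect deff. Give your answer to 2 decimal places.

3.01

deff = 1 + (36 − 1)·0.0574 = 1 + 2.009 = 3.009.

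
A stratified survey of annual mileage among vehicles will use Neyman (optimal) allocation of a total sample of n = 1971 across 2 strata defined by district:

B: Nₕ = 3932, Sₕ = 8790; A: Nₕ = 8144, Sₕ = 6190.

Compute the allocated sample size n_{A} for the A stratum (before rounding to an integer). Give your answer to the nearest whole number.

1169

Neyman allocation: nₕ = n·NₕSₕ / Σⱼ NⱼSⱼ.
Σ NⱼSⱼ = 3932·8790 + 8144·6190 = 8.497364 × 10^7.
n_{A} = 1971·8144·6190 / (8.497364 × 10^7) = 1169.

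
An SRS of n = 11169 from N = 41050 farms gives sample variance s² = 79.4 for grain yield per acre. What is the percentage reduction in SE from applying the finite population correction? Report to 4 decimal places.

14.6819

f = n/N = 11169/41050 = 0.27208283.
SE_no-fpc = √(s²/n) = 0.084314662; SE_fpc = √((1−f)s²/n) = 0.071935636.
Ratio = √(1−f) = 0.85318062. Reduction = 100·(1 − 0.85318062) = 14.6819%.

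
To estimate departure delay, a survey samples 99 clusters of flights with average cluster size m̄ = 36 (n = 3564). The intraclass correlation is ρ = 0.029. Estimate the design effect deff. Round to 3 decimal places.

2.015

deff = 1 + (36 − 1)·0.029 = 1 + 1.015 = 2.015.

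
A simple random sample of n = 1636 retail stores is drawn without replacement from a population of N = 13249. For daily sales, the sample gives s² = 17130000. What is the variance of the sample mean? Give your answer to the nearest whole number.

9178

Under SRS without replacement, Var(ȳ) = (1 − f)·s²/n with f = n/N = 1636/13249 = 0.12348102.
Var(ȳ) = (1 − 0.12348102)·17130000/1636 = 0.87651898·10470.66 = 9177.7324.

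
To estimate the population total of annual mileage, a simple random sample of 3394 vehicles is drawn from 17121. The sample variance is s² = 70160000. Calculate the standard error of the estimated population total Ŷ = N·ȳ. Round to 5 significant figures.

2.2042 × 10^6

Var(Ŷ) = N²·Var(ȳ) = N²·(1 − n/N)·s²/n.
f = 3394/17121 = 0.19823608; Var(ȳ) = 0.80176392·70160000/3394 = 16573.882.
Var(Ŷ) = 17121² · 16573.882 = 4.8582795 × 10^12.
SE(Ŷ) = √(4.8582795 × 10^12) = 2.2042 × 10^6.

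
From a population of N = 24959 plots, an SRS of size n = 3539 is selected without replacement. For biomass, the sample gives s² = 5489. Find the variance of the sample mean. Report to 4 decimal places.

1.3311

Under SRS without replacement, Var(ȳ) = (1 − f)·s²/n with f = n/N = 3539/24959 = 0.14179254.
Var(ȳ) = (1 − 0.14179254)·5489/3539 = 0.85820746·1.5510031 = 1.3310824.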